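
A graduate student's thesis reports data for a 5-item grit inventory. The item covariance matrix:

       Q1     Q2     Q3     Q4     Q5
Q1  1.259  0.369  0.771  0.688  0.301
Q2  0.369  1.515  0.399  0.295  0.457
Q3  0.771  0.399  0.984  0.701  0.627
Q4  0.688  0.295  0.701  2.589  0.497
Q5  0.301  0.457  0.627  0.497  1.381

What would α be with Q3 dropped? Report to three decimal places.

α = 0.581

Remaining items: Q1, Q2, Q4, Q5 (k = 4).
Σσ²ᵢ = 1.259 + 1.515 + 2.589 + 1.381 = 6.744
σ²_total = 6.744 + 2 × 2.607 = 11.958
α (item deleted) = (4/3)·(1 − 6.744/11.958) = 0.581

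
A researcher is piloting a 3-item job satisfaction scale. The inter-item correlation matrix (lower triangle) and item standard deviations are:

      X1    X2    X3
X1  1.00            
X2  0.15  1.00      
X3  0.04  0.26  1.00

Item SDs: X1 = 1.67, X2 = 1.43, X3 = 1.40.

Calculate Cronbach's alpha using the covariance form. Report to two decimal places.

Σσ²ᵢ = 1.67² + 1.43² + 1.40² = 6.7938
Covariances σ_ij = r_ij · s_i · s_j:
  σ(X1,X2) = 0.15 × 1.67 × 1.43 = 0.3582
  σ(X1,X3) = 0.04 × 1.67 × 1.40 = 0.0935
  σ(X2,X3) = 0.26 × 1.43 × 1.40 = 0.5205
σ²_T = Σσ²ᵢ + 2·Σσ_ij = 6.7938 + 2 × 0.9722 = 8.7382
α = (3/2)·(1 − 6.7938/8.7382) = 0.33

Cronbach's alpha = 0.33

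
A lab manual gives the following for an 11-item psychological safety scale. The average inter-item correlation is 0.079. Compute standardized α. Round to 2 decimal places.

Standardized α = k·r̄ / (1 + (k−1)·r̄) = 11 × 0.079 / (1 + 10 × 0.079)
  = 0.8690 / 1.7900 = 0.49

α = 0.49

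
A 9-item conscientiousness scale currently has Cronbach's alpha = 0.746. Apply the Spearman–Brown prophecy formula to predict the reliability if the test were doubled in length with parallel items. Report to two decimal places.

predicted reliability = 0.85

Length factor m = 2
α' = m·α / (1 + (m−1)·α)
   = 2 × 0.746 / (1 + (2 − 1) × 0.746)
   = 1.4920 / 1.7460 = 0.85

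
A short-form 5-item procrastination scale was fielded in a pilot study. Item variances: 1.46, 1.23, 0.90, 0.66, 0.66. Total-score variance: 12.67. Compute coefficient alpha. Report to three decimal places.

Σσ²ᵢ = 1.46 + 1.23 + 0.90 + 0.66 + 0.66 = 4.91
α = (k/(k−1))·(1 − Σσ²ᵢ/Var(T)) = (5/4)·(1 − 4.91/12.67) = 0.766

α = 0.766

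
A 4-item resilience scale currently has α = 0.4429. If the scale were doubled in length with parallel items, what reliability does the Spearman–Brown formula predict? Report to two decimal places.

Length factor m = 2
α' = m·α / (1 + (m−1)·α)
   = 2 × 0.4429 / (1 + (2 − 1) × 0.4429)
   = 0.8858 / 1.4429 = 0.61

predicted reliability = 0.61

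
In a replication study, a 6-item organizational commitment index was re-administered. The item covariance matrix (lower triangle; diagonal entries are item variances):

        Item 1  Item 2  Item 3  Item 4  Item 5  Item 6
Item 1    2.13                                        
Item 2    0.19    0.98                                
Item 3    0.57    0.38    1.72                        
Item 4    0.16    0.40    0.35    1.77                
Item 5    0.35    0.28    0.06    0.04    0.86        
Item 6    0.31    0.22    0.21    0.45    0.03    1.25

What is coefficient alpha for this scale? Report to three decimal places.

coefficient alpha = 0.575

Σσᵢ² = 2.13 + 0.98 + 1.72 + 1.77 + 0.86 + 1.25 = 8.71
Sum of the distinct covariances = 4.00
total variance = 8.71 + 2 × 4.00 = 16.71
α = (k/(k−1))·(1 − Σσᵢ²/total variance) = (6/5)·(1 − 8.71/16.71) = 0.575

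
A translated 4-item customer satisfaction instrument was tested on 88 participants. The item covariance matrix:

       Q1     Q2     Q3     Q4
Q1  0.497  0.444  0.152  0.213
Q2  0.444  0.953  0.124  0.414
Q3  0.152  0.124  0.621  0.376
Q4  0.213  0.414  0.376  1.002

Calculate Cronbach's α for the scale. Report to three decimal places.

α = 0.705

sum of item variances = 0.497 + 0.953 + 0.621 + 1.002 = 3.073
Sum of off-diagonal covariances = 1.723
σ²_T = 3.073 + 2 × 1.723 = 6.519
α = (k/(k−1))·(1 − sum of item variances/σ²_T) = (4/3)·(1 − 3.073/6.519) = 0.705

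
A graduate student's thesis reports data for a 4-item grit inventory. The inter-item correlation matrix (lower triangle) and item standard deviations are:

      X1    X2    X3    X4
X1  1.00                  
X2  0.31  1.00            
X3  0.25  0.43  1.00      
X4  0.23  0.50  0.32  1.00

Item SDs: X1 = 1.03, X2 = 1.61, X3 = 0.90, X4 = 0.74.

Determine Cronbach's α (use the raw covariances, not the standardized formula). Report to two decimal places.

Σσ²ᵢ = 1.03² + 1.61² + 0.90² + 0.74² = 5.0106
Covariances σ_ij = r_ij · s_i · s_j:
  σ(X1,X2) = 0.31 × 1.03 × 1.61 = 0.5141
  σ(X1,X3) = 0.25 × 1.03 × 0.90 = 0.2318
  σ(X1,X4) = 0.23 × 1.03 × 0.74 = 0.1753
  σ(X2,X3) = 0.43 × 1.61 × 0.90 = 0.6231
  σ(X2,X4) = 0.50 × 1.61 × 0.74 = 0.5957
  σ(X3,X4) = 0.32 × 0.90 × 0.74 = 0.2131
σ²_T = Σσ²ᵢ + 2·Σσ_ij = 5.0106 + 2 × 2.3531 = 9.7168
α = (4/3)·(1 − 5.0106/9.7168) = 0.65

Cronbach's α = 0.65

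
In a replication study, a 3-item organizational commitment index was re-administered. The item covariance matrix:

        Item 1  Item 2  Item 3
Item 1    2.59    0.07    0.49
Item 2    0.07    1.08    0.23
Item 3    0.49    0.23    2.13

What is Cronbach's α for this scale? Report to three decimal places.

sum of item variances = 2.59 + 1.08 + 2.13 = 5.80
Σ_{i<j} σ_ij = 0.79
σ²_T = 5.80 + 2 × 0.79 = 7.38
α = (k/(k−1))·(1 − sum of item variances/σ²_T) = (3/2)·(1 − 5.80/7.38) = 0.321

α = 0.321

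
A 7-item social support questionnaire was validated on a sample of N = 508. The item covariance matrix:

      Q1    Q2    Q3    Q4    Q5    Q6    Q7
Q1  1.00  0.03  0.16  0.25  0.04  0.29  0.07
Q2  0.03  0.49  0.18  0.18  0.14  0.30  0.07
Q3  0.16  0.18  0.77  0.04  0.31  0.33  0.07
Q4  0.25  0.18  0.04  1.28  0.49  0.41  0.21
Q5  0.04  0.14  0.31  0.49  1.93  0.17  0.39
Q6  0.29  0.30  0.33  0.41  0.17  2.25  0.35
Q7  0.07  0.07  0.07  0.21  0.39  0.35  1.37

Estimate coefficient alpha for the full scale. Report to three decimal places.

sum of item variances = 1.00 + 0.49 + 0.77 + 1.28 + 1.93 + 2.25 + 1.37 = 9.09
Sum of off-diagonal covariances = 4.48
Var(T) = 9.09 + 2 × 4.48 = 18.05
α = (k/(k−1))·(1 − sum of item variances/Var(T)) = (7/6)·(1 − 9.09/18.05) = 0.579

α = 0.579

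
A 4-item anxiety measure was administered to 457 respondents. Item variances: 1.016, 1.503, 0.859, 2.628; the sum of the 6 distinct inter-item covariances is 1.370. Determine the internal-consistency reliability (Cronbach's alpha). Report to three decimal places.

sum of item variances = 1.016 + 1.503 + 0.859 + 2.628 = 6.006
Sum of distinct covariances = 1.370
total variance = sum of item variances + 2·Σcov = 6.006 + 2 × 1.370 = 8.746
α = (4/3)·(1 − 6.006/8.746) = 0.418

Cronbach's alpha = 0.418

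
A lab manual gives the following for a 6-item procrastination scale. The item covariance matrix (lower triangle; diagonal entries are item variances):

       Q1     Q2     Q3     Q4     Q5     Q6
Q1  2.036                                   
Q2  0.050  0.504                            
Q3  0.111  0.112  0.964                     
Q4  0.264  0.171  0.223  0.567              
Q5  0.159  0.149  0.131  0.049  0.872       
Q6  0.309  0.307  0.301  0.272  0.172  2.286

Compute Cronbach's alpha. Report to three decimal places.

α = 0.522

sum of item variances = 2.036 + 0.504 + 0.964 + 0.567 + 0.872 + 2.286 = 7.229
Sum of off-diagonal covariances = 2.780
σ²_total = 7.229 + 2 × 2.780 = 12.789
α = (k/(k−1))·(1 − sum of item variances/σ²_total) = (6/5)·(1 − 7.229/12.789) = 0.522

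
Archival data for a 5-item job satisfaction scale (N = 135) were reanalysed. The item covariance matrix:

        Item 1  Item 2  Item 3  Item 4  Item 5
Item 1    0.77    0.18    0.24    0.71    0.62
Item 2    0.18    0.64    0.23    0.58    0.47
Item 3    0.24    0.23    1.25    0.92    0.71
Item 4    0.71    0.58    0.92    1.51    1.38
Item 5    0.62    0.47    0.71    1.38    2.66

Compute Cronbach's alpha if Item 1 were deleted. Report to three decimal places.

Cronbach's alpha = 0.781

Remaining items: Item 2, Item 3, Item 4, Item 5 (k = 4).
sum of item variances = 0.64 + 1.25 + 1.51 + 2.66 = 6.06
σ²_total = 6.06 + 2 × 4.29 = 14.64
α (item deleted) = (4/3)·(1 − 6.06/14.64) = 0.781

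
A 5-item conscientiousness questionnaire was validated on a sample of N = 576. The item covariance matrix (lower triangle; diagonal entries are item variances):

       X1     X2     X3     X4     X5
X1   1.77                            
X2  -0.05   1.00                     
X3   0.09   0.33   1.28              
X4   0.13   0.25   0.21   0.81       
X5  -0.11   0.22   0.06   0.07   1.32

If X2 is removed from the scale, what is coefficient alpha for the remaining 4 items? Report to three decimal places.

Remaining items: X1, X3, X4, X5 (k = 4).
sum of item variances = 1.77 + 1.28 + 0.81 + 1.32 = 5.18
Var(T) = 5.18 + 2 × 0.45 = 6.08
α (item deleted) = (4/3)·(1 − 5.18/6.08) = 0.197

coefficient alpha = 0.197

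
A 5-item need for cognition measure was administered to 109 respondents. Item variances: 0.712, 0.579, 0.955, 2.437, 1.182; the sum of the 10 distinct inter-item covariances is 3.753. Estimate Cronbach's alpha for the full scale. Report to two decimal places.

sum of item variances = 0.712 + 0.579 + 0.955 + 2.437 + 1.182 = 5.865
Sum of distinct covariances = 3.753
σ²_total = sum of item variances + 2·Σcov = 5.865 + 2 × 3.753 = 13.371
α = (5/4)·(1 − 5.865/13.371) = 0.70

α = 0.70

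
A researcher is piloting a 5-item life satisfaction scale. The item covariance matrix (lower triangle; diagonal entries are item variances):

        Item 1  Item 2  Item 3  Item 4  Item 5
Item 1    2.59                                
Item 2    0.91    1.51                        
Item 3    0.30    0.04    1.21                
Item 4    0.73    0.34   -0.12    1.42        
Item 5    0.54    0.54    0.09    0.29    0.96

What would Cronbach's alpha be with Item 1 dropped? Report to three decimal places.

Remaining items: Item 2, Item 3, Item 4, Item 5 (k = 4).
Σσ²ᵢ = 1.51 + 1.21 + 1.42 + 0.96 = 5.10
total variance = 5.10 + 2 × 1.18 = 7.46
α (item deleted) = (4/3)·(1 − 5.10/7.46) = 0.422

Cronbach's alpha = 0.422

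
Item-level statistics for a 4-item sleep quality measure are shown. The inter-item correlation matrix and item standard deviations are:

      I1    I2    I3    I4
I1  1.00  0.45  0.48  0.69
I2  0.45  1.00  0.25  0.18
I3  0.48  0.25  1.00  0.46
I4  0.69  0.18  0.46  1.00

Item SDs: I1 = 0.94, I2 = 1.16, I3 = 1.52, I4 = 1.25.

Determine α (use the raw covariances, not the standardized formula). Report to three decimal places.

α = 0.718

Σσ²ᵢ = 0.94² + 1.16² + 1.52² + 1.25² = 6.1021
Covariances σ_ij = r_ij · s_i · s_j:
  σ(I1,I2) = 0.45 × 0.94 × 1.16 = 0.4907
  σ(I1,I3) = 0.48 × 0.94 × 1.52 = 0.6858
  σ(I1,I4) = 0.69 × 0.94 × 1.25 = 0.8107
  σ(I2,I3) = 0.25 × 1.16 × 1.52 = 0.4408
  σ(I2,I4) = 0.18 × 1.16 × 1.25 = 0.2610
  σ(I3,I4) = 0.46 × 1.52 × 1.25 = 0.8740
σ²_T = Σσ²ᵢ + 2·Σσ_ij = 6.1021 + 2 × 3.5630 = 13.2281
α = (4/3)·(1 − 6.1021/13.2281) = 0.718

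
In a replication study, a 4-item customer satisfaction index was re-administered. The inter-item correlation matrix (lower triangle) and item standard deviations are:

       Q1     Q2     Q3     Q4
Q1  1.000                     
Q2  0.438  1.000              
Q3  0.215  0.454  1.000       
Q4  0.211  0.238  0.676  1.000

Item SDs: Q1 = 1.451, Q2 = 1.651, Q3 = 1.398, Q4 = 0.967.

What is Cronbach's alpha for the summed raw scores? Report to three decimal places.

Cronbach's alpha = 0.689

Σσ²ᵢ = 1.451² + 1.651² + 1.398² + 0.967² = 7.7207
Covariances σ_ij = r_ij · s_i · s_j:
  σ(Q1,Q2) = 0.438 × 1.451 × 1.651 = 1.0493
  σ(Q1,Q3) = 0.215 × 1.451 × 1.398 = 0.4361
  σ(Q1,Q4) = 0.211 × 1.451 × 0.967 = 0.2961
  σ(Q2,Q3) = 0.454 × 1.651 × 1.398 = 1.0479
  σ(Q2,Q4) = 0.238 × 1.651 × 0.967 = 0.3800
  σ(Q3,Q4) = 0.676 × 1.398 × 0.967 = 0.9139
σ²_T = Σσ²ᵢ + 2·Σσ_ij = 7.7207 + 2 × 4.1233 = 15.9673
α = (4/3)·(1 − 7.7207/15.9673) = 0.689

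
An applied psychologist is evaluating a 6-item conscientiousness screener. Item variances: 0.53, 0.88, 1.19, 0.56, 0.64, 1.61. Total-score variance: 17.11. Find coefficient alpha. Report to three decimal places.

Σσ²ᵢ = 0.53 + 0.88 + 1.19 + 0.56 + 0.64 + 1.61 = 5.41
α = (k/(k−1))·(1 − Σσ²ᵢ/σ²_total) = (6/5)·(1 − 5.41/17.11) = 0.821

α = 0.821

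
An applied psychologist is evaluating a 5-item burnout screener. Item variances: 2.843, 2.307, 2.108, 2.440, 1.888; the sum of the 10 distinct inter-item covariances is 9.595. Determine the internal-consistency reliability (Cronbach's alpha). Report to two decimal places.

Σσ²ᵢ = 2.843 + 2.307 + 2.108 + 2.440 + 1.888 = 11.586
Sum of distinct covariances = 9.595
Var(T) = Σσ²ᵢ + 2·Σcov = 11.586 + 2 × 9.595 = 30.776
α = (5/4)·(1 − 11.586/30.776) = 0.78

α = 0.78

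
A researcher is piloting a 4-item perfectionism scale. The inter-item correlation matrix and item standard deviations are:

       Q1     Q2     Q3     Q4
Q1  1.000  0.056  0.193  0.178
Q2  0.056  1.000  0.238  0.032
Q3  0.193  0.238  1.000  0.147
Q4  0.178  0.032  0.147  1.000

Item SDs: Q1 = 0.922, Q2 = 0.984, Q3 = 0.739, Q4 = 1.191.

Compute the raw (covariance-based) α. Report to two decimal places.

Σσ²ᵢ = 0.922² + 0.984² + 0.739² + 1.191² = 3.7829
Covariances σ_ij = r_ij · s_i · s_j:
  σ(Q1,Q2) = 0.056 × 0.922 × 0.984 = 0.0508
  σ(Q1,Q3) = 0.193 × 0.922 × 0.739 = 0.1315
  σ(Q1,Q4) = 0.178 × 0.922 × 1.191 = 0.1955
  σ(Q2,Q3) = 0.238 × 0.984 × 0.739 = 0.1731
  σ(Q2,Q4) = 0.032 × 0.984 × 1.191 = 0.0375
  σ(Q3,Q4) = 0.147 × 0.739 × 1.191 = 0.1294
σ²_T = Σσ²ᵢ + 2·Σσ_ij = 3.7829 + 2 × 0.7178 = 5.2185
α = (4/3)·(1 − 3.7829/5.2185) = 0.37

α = 0.37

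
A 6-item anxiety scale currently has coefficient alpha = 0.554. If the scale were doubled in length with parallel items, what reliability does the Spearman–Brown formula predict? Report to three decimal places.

Length factor m = 2
α' = m·α / (1 + (m−1)·α)
   = 2 × 0.554 / (1 + (2 − 1) × 0.554)
   = 1.1080 / 1.5540 = 0.713

predicted reliability = 0.713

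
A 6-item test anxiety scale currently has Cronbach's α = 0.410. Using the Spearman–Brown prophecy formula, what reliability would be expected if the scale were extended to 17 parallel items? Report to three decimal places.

predicted reliability = 0.663

Length factor m = 17/6 = 2.8333
α' = m·α / (1 + (m−1)·α)
   = 17/6 × 0.410 / (1 + (17/6 − 1) × 0.410)
   = 1.1617 / 1.7517 = 0.663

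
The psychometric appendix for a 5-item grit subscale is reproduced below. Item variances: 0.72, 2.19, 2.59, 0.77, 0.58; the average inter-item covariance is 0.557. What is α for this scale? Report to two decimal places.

α = 0.77

ΣVar(i) = 0.72 + 2.19 + 2.59 + 0.77 + 0.58 = 6.85
Sum of the 10 distinct covariances = 10 × 0.557 = 5.570
σ²_total = ΣVar(i) + 2·Σcov = 6.85 + 2 × 5.570 = 17.990
α = (5/4)·(1 − 6.85/17.990) = 0.77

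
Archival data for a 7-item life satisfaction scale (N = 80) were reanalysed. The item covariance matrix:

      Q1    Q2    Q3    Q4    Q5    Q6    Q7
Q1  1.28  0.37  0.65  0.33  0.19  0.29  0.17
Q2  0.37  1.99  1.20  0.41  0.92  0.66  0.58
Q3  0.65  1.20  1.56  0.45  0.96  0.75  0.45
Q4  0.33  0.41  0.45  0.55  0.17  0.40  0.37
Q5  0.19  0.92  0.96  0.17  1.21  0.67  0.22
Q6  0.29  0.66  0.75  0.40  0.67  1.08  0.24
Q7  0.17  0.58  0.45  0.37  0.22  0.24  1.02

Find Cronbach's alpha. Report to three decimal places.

Σσᵢ² = 1.28 + 1.99 + 1.56 + 0.55 + 1.21 + 1.08 + 1.02 = 8.69
Sum of the distinct covariances = 10.45
σ²_total = 8.69 + 2 × 10.45 = 29.59
α = (k/(k−1))·(1 − Σσᵢ²/σ²_total) = (7/6)·(1 − 8.69/29.59) = 0.824

α = 0.824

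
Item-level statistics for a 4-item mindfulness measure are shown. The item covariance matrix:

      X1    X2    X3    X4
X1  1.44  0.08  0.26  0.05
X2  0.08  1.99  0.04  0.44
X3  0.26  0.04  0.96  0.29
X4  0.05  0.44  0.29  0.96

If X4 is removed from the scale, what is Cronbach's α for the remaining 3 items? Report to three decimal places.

α = 0.221

Remaining items: X1, X2, X3 (k = 3).
Σσ²ᵢ = 1.44 + 1.99 + 0.96 = 4.39
Var(T) = 4.39 + 2 × 0.38 = 5.15
α (item deleted) = (3/2)·(1 − 4.39/5.15) = 0.221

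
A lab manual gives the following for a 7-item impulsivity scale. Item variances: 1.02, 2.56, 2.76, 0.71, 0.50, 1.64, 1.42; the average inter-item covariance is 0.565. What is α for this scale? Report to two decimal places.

sum of item variances = 1.02 + 2.56 + 2.76 + 0.71 + 0.50 + 1.64 + 1.42 = 10.61
Sum of the 21 distinct covariances = 21 × 0.565 = 11.865
total variance = sum of item variances + 2·Σcov = 10.61 + 2 × 11.865 = 34.340
α = (7/6)·(1 − 10.61/34.340) = 0.81

α = 0.81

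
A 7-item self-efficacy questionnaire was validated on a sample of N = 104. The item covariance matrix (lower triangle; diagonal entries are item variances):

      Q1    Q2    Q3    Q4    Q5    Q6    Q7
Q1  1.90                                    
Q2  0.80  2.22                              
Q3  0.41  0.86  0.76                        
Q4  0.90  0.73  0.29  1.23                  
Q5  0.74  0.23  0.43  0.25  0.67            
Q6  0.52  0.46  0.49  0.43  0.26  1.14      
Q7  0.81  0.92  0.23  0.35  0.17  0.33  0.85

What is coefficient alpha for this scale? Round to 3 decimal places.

α = 0.825

ΣVar(i) = 1.90 + 2.22 + 0.76 + 1.23 + 0.67 + 1.14 + 0.85 = 8.77
Σ_{i<j} σ_ij = 10.61
σ²_T = 8.77 + 2 × 10.61 = 29.99
α = (k/(k−1))·(1 − ΣVar(i)/σ²_T) = (7/6)·(1 − 8.77/29.99) = 0.825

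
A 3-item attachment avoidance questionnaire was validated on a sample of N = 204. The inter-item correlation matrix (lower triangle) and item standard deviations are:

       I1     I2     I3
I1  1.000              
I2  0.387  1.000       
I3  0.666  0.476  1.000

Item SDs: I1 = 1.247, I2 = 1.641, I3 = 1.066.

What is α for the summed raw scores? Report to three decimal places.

α = 0.724

Σσ²ᵢ = 1.247² + 1.641² + 1.066² = 5.3842
Covariances σ_ij = r_ij · s_i · s_j:
  σ(I1,I2) = 0.387 × 1.247 × 1.641 = 0.7919
  σ(I1,I3) = 0.666 × 1.247 × 1.066 = 0.8853
  σ(I2,I3) = 0.476 × 1.641 × 1.066 = 0.8327
σ²_T = Σσ²ᵢ + 2·Σσ_ij = 5.3842 + 2 × 2.5099 = 10.4040
α = (3/2)·(1 − 5.3842/10.4040) = 0.724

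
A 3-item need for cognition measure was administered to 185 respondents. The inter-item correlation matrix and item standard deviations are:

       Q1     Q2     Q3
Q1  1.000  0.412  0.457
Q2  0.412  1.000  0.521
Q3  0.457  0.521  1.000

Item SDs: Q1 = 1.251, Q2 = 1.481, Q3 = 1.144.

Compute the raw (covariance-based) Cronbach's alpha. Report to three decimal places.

Σσ²ᵢ = 1.251² + 1.481² + 1.144² = 5.0671
Covariances σ_ij = r_ij · s_i · s_j:
  σ(Q1,Q2) = 0.412 × 1.251 × 1.481 = 0.7633
  σ(Q1,Q3) = 0.457 × 1.251 × 1.144 = 0.6540
  σ(Q2,Q3) = 0.521 × 1.481 × 1.144 = 0.8827
σ²_T = Σσ²ᵢ + 2·Σσ_ij = 5.0671 + 2 × 2.3000 = 9.6671
α = (3/2)·(1 − 5.0671/9.6671) = 0.714

Cronbach's alpha = 0.714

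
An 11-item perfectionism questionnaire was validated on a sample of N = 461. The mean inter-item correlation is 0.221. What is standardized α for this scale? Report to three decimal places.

Standardized α = k·r̄ / (1 + (k−1)·r̄) = 11 × 0.221 / (1 + 10 × 0.221)
  = 2.4310 / 3.2100 = 0.757

standardized α = 0.757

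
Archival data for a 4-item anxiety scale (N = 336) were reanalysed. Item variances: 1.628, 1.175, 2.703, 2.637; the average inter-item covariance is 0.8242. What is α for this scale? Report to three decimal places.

Σσ²ᵢ = 1.628 + 1.175 + 2.703 + 2.637 = 8.143
Sum of the 6 distinct covariances = 6 × 0.8242 = 4.9452
σ²_total = Σσ²ᵢ + 2·Σcov = 8.143 + 2 × 4.9452 = 18.0334
α = (4/3)·(1 − 8.143/18.0334) = 0.731

α = 0.731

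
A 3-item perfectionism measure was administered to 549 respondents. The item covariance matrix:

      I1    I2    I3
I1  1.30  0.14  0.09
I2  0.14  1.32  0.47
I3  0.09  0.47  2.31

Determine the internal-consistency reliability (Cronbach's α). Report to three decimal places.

Σσ²ᵢ = 1.30 + 1.32 + 2.31 = 4.93
Σ_{i<j} σ_ij = 0.70
σ²_total = 4.93 + 2 × 0.70 = 6.33
α = (k/(k−1))·(1 − Σσ²ᵢ/σ²_total) = (3/2)·(1 − 4.93/6.33) = 0.332

α = 0.332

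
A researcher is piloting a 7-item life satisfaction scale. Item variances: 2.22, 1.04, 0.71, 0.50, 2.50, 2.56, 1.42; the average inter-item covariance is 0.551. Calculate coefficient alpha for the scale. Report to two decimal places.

Σσ²ᵢ = 2.22 + 1.04 + 0.71 + 0.50 + 2.50 + 2.56 + 1.42 = 10.95
Sum of the 21 distinct covariances = 21 × 0.551 = 11.571
σ²_T = Σσ²ᵢ + 2·Σcov = 10.95 + 2 × 11.571 = 34.092
α = (7/6)·(1 − 10.95/34.092) = 0.79

α = 0.79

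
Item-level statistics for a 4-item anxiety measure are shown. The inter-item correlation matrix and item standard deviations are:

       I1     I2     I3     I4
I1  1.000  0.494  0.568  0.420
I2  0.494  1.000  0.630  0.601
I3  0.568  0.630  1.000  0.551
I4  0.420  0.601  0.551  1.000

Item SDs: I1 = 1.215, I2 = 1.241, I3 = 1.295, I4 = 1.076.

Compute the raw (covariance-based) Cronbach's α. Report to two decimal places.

α = 0.83

Σσ²ᵢ = 1.215² + 1.241² + 1.295² + 1.076² = 5.8511
Covariances σ_ij = r_ij · s_i · s_j:
  σ(I1,I2) = 0.494 × 1.215 × 1.241 = 0.7449
  σ(I1,I3) = 0.568 × 1.215 × 1.295 = 0.8937
  σ(I1,I4) = 0.420 × 1.215 × 1.076 = 0.5491
  σ(I2,I3) = 0.630 × 1.241 × 1.295 = 1.0125
  σ(I2,I4) = 0.601 × 1.241 × 1.076 = 0.8025
  σ(I3,I4) = 0.551 × 1.295 × 1.076 = 0.7678
σ²_T = Σσ²ᵢ + 2·Σσ_ij = 5.8511 + 2 × 4.7705 = 15.3921
α = (4/3)·(1 − 5.8511/15.3921) = 0.83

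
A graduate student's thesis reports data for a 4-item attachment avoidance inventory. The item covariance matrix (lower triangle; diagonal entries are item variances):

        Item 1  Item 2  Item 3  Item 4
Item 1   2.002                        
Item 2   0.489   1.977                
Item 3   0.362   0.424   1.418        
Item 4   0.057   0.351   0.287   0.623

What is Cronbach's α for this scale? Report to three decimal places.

Cronbach's α = 0.527

Σσ²ᵢ = 2.002 + 1.977 + 1.418 + 0.623 = 6.020
Sum of the distinct covariances = 1.970
total variance = 6.020 + 2 × 1.970 = 9.960
α = (k/(k−1))·(1 − Σσ²ᵢ/total variance) = (4/3)·(1 − 6.020/9.960) = 0.527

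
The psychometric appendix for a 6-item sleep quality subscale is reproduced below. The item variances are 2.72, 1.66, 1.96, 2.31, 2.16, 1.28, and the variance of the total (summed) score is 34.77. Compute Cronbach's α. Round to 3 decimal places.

Σσᵢ² = 2.72 + 1.66 + 1.96 + 2.31 + 2.16 + 1.28 = 12.09
α = (k/(k−1))·(1 − Σσᵢ²/total variance) = (6/5)·(1 − 12.09/34.77) = 0.783

Cronbach's α = 0.783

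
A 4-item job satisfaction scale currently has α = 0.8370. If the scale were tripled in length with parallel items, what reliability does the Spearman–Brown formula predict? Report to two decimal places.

Length factor m = 3
α' = m·α / (1 + (m−1)·α)
   = 3 × 0.8370 / (1 + (3 − 1) × 0.8370)
   = 2.5110 / 2.6740 = 0.94

predicted reliability = 0.94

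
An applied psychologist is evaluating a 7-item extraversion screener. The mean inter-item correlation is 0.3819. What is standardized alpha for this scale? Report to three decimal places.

Standardized α = k·r̄ / (1 + (k−1)·r̄) = 7 × 0.3819 / (1 + 6 × 0.3819)
  = 2.6733 / 3.2914 = 0.812

α = 0.812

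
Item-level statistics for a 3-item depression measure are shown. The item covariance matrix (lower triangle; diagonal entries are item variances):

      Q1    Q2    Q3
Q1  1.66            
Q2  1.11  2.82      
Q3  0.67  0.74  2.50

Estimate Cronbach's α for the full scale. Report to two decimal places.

α = 0.63

Σσ²ᵢ = 1.66 + 2.82 + 2.50 = 6.98
Sum of off-diagonal covariances = 2.52
σ²_total = 6.98 + 2 × 2.52 = 12.02
α = (k/(k−1))·(1 − Σσ²ᵢ/σ²_total) = (3/2)·(1 − 6.98/12.02) = 0.63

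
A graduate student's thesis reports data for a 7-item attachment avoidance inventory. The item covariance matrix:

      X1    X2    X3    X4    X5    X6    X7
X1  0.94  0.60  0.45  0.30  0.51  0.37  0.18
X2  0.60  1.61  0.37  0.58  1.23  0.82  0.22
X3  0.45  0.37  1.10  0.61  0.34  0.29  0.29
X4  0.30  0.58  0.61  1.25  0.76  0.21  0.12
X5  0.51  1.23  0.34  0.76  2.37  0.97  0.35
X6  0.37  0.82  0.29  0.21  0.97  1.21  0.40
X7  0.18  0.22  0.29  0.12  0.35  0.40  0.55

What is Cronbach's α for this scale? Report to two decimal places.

Cronbach's α = 0.80

sum of item variances = 0.94 + 1.61 + 1.10 + 1.25 + 2.37 + 1.21 + 0.55 = 9.03
Sum of off-diagonal covariances = 9.97
σ²_total = 9.03 + 2 × 9.97 = 28.97
α = (k/(k−1))·(1 − sum of item variances/σ²_total) = (7/6)·(1 − 9.03/28.97) = 0.80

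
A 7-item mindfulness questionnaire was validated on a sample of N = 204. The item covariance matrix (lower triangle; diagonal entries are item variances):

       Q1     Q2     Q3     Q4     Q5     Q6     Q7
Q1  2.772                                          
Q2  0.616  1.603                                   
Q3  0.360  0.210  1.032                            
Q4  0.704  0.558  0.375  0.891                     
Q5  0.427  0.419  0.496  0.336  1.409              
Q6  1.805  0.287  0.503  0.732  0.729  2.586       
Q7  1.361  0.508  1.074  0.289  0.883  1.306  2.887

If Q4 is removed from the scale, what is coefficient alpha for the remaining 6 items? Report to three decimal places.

coefficient alpha = 0.770

Remaining items: Q1, Q2, Q3, Q5, Q6, Q7 (k = 6).
Σσᵢ² = 2.772 + 1.603 + 1.032 + 1.409 + 2.586 + 2.887 = 12.289
total variance = 12.289 + 2 × 10.984 = 34.257
α (item deleted) = (6/5)·(1 − 12.289/34.257) = 0.770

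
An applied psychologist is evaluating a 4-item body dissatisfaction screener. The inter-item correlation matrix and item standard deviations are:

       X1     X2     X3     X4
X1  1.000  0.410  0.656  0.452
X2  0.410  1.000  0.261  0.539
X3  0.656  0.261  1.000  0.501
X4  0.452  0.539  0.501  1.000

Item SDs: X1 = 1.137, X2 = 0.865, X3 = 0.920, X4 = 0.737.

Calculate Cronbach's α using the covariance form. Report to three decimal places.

Σσ²ᵢ = 1.137² + 0.865² + 0.920² + 0.737² = 3.4306
Covariances σ_ij = r_ij · s_i · s_j:
  σ(X1,X2) = 0.410 × 1.137 × 0.865 = 0.4032
  σ(X1,X3) = 0.656 × 1.137 × 0.920 = 0.6862
  σ(X1,X4) = 0.452 × 1.137 × 0.737 = 0.3788
  σ(X2,X3) = 0.261 × 0.865 × 0.920 = 0.2077
  σ(X2,X4) = 0.539 × 0.865 × 0.737 = 0.3436
  σ(X3,X4) = 0.501 × 0.920 × 0.737 = 0.3397
σ²_T = Σσ²ᵢ + 2·Σσ_ij = 3.4306 + 2 × 2.3592 = 8.1490
α = (4/3)·(1 − 3.4306/8.1490) = 0.772

α = 0.772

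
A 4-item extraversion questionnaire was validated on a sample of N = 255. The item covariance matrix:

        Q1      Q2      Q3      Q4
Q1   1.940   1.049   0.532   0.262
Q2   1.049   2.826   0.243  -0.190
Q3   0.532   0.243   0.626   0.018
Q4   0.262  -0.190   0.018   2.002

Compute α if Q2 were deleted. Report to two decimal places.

α = 0.39

Remaining items: Q1, Q3, Q4 (k = 3).
Σσᵢ² = 1.940 + 0.626 + 2.002 = 4.568
σ²_total = 4.568 + 2 × 0.812 = 6.192
α (item deleted) = (3/2)·(1 − 4.568/6.192) = 0.39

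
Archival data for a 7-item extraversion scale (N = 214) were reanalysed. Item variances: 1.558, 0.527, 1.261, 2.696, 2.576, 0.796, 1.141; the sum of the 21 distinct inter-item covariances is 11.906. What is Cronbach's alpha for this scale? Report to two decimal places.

α = 0.81

Σσᵢ² = 1.558 + 0.527 + 1.261 + 2.696 + 2.576 + 0.796 + 1.141 = 10.555
Sum of distinct covariances = 11.906
Var(T) = Σσᵢ² + 2·Σcov = 10.555 + 2 × 11.906 = 34.367
α = (7/6)·(1 − 10.555/34.367) = 0.81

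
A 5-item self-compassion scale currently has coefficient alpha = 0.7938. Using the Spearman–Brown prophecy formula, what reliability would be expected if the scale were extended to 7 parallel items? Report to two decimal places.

Length factor m = 7/5 = 1.4000
α' = m·α / (1 + (m−1)·α)
   = 7/5 × 0.7938 / (1 + (7/5 − 1) × 0.7938)
   = 1.1113 / 1.3175 = 0.84

predicted reliability = 0.84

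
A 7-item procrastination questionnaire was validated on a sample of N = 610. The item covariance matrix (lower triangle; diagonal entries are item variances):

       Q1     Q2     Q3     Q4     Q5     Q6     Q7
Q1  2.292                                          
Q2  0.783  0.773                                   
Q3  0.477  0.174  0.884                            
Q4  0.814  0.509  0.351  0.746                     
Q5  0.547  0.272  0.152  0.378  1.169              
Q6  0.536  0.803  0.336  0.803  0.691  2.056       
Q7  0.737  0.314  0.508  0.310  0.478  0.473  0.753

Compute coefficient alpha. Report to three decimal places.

Σσᵢ² = 2.292 + 0.773 + 0.884 + 0.746 + 1.169 + 2.056 + 0.753 = 8.673
Sum of the distinct covariances = 10.446
σ²_total = 8.673 + 2 × 10.446 = 29.565
α = (k/(k−1))·(1 − Σσᵢ²/σ²_total) = (7/6)·(1 − 8.673/29.565) = 0.824

α = 0.824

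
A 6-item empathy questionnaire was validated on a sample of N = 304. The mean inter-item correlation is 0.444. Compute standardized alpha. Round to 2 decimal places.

Standardized α = k·r̄ / (1 + (k−1)·r̄) = 6 × 0.444 / (1 + 5 × 0.444)
  = 2.6640 / 3.2200 = 0.83

standardized alpha = 0.83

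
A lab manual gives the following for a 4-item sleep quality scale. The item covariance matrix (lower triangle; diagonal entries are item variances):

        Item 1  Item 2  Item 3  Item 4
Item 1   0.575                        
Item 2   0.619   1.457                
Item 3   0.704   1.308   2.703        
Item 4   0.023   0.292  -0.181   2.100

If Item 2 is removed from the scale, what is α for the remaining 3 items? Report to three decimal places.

Remaining items: Item 1, Item 3, Item 4 (k = 3).
Σσ²ᵢ = 0.575 + 2.703 + 2.100 = 5.378
σ²_T = 5.378 + 2 × 0.546 = 6.470
α (item deleted) = (3/2)·(1 − 5.378/6.470) = 0.253

α = 0.253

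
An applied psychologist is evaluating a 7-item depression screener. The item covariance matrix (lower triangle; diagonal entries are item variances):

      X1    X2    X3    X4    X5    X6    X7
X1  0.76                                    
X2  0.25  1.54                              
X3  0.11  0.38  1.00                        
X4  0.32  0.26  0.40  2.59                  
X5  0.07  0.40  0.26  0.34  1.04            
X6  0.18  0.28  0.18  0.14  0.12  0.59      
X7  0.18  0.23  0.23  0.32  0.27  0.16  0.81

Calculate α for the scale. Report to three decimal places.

ΣVar(i) = 0.76 + 1.54 + 1.00 + 2.59 + 1.04 + 0.59 + 0.81 = 8.33
Sum of off-diagonal covariances = 5.08
σ²_total = 8.33 + 2 × 5.08 = 18.49
α = (k/(k−1))·(1 − ΣVar(i)/σ²_total) = (7/6)·(1 − 8.33/18.49) = 0.641

α = 0.641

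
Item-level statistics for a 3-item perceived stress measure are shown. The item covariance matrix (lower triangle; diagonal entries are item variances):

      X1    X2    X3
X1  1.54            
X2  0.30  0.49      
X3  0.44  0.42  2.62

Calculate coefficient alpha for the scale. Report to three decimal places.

coefficient alpha = 0.499

Σσ²ᵢ = 1.54 + 0.49 + 2.62 = 4.65
Σ_{i<j} σ_ij = 1.16
σ²_T = 4.65 + 2 × 1.16 = 6.97
α = (k/(k−1))·(1 − Σσ²ᵢ/σ²_T) = (3/2)·(1 − 4.65/6.97) = 0.499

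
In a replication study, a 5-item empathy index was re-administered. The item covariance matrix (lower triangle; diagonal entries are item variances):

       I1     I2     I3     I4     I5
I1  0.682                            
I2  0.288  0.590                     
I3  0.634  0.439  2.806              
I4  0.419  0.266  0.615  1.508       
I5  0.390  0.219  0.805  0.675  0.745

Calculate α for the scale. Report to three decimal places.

sum of item variances = 0.682 + 0.590 + 2.806 + 1.508 + 0.745 = 6.331
Σ_{i<j} σ_ij = 4.750
Var(T) = 6.331 + 2 × 4.750 = 15.831
α = (k/(k−1))·(1 − sum of item variances/Var(T)) = (5/4)·(1 − 6.331/15.831) = 0.750

α = 0.750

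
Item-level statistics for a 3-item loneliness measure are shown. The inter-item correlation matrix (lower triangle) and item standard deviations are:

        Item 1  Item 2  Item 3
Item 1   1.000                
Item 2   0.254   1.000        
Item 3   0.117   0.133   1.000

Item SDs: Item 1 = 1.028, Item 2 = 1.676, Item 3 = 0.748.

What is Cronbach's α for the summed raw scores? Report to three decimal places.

Σσ²ᵢ = 1.028² + 1.676² + 0.748² = 4.4253
Covariances σ_ij = r_ij · s_i · s_j:
  σ(Item 1,Item 2) = 0.254 × 1.028 × 1.676 = 0.4376
  σ(Item 1,Item 3) = 0.117 × 1.028 × 0.748 = 0.0900
  σ(Item 2,Item 3) = 0.133 × 1.676 × 0.748 = 0.1667
σ²_T = Σσ²ᵢ + 2·Σσ_ij = 4.4253 + 2 × 0.6943 = 5.8139
α = (3/2)·(1 − 4.4253/5.8139) = 0.358

α = 0.358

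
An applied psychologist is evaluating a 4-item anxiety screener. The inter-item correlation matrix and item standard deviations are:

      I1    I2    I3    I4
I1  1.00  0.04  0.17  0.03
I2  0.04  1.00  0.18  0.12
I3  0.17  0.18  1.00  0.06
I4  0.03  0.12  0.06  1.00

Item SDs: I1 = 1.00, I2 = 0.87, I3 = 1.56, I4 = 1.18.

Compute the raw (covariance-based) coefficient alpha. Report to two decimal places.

Σσ²ᵢ = 1.00² + 0.87² + 1.56² + 1.18² = 5.5829
Covariances σ_ij = r_ij · s_i · s_j:
  σ(I1,I2) = 0.04 × 1.00 × 0.87 = 0.0348
  σ(I1,I3) = 0.17 × 1.00 × 1.56 = 0.2652
  σ(I1,I4) = 0.03 × 1.00 × 1.18 = 0.0354
  σ(I2,I3) = 0.18 × 0.87 × 1.56 = 0.2443
  σ(I2,I4) = 0.12 × 0.87 × 1.18 = 0.1232
  σ(I3,I4) = 0.06 × 1.56 × 1.18 = 0.1104
σ²_T = Σσ²ᵢ + 2·Σσ_ij = 5.5829 + 2 × 0.8133 = 7.2095
α = (4/3)·(1 − 5.5829/7.2095) = 0.30

α = 0.30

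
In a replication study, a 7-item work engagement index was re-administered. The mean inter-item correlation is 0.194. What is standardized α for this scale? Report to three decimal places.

Standardized α = k·r̄ / (1 + (k−1)·r̄) = 7 × 0.194 / (1 + 6 × 0.194)
  = 1.3580 / 2.1640 = 0.628

α = 0.628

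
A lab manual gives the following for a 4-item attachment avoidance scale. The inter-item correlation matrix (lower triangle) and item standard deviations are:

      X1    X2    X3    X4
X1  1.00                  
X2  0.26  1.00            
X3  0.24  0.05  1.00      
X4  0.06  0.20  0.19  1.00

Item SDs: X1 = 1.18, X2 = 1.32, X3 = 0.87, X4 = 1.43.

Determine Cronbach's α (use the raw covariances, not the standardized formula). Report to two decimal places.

Σσ²ᵢ = 1.18² + 1.32² + 0.87² + 1.43² = 5.9366
Covariances σ_ij = r_ij · s_i · s_j:
  σ(X1,X2) = 0.26 × 1.18 × 1.32 = 0.4050
  σ(X1,X3) = 0.24 × 1.18 × 0.87 = 0.2464
  σ(X1,X4) = 0.06 × 1.18 × 1.43 = 0.1012
  σ(X2,X3) = 0.05 × 1.32 × 0.87 = 0.0574
  σ(X2,X4) = 0.20 × 1.32 × 1.43 = 0.3775
  σ(X3,X4) = 0.19 × 0.87 × 1.43 = 0.2364
σ²_T = Σσ²ᵢ + 2·Σσ_ij = 5.9366 + 2 × 1.4239 = 8.7844
α = (4/3)·(1 − 5.9366/8.7844) = 0.43

α = 0.43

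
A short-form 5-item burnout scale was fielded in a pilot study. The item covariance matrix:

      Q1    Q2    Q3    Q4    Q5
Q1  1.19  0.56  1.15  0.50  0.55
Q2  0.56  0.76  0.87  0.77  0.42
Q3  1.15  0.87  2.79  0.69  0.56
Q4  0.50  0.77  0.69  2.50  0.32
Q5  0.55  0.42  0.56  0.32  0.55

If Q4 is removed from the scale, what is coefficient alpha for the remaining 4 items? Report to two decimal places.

Remaining items: Q1, Q2, Q3, Q5 (k = 4).
ΣVar(i) = 1.19 + 0.76 + 2.79 + 0.55 = 5.29
Var(T) = 5.29 + 2 × 4.11 = 13.51
α (item deleted) = (4/3)·(1 − 5.29/13.51) = 0.81

α = 0.81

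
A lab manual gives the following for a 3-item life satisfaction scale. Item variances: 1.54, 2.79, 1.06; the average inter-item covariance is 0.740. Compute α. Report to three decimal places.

Σσ²ᵢ = 1.54 + 2.79 + 1.06 = 5.39
Sum of the 3 distinct covariances = 3 × 0.740 = 2.220
σ²_T = Σσ²ᵢ + 2·Σcov = 5.39 + 2 × 2.220 = 9.830
α = (3/2)·(1 − 5.39/9.830) = 0.678

α = 0.678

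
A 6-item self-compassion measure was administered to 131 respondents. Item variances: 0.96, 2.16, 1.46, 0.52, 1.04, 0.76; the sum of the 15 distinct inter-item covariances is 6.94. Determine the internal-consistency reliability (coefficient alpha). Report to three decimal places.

Σσ²ᵢ = 0.96 + 2.16 + 1.46 + 0.52 + 1.04 + 0.76 = 6.90
Sum of distinct covariances = 6.94
σ²_T = Σσ²ᵢ + 2·Σcov = 6.90 + 2 × 6.94 = 20.78
α = (6/5)·(1 − 6.90/20.78) = 0.802

α = 0.802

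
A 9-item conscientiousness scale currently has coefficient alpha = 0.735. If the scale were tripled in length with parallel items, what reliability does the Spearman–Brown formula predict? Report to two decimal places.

predicted reliability = 0.89

Length factor m = 3
α' = m·α / (1 + (m−1)·α)
   = 3 × 0.735 / (1 + (3 − 1) × 0.735)
   = 2.2050 / 2.4700 = 0.89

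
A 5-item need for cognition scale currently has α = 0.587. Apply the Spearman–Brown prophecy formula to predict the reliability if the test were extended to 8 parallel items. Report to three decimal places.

Length factor m = 8/5 = 1.6000
α' = m·α / (1 + (m−1)·α)
   = 8/5 × 0.587 / (1 + (8/5 − 1) × 0.587)
   = 0.9392 / 1.3522 = 0.695

predicted reliability = 0.695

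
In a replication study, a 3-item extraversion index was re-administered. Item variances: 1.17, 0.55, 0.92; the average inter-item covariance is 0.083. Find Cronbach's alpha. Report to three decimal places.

Σσ²ᵢ = 1.17 + 0.55 + 0.92 = 2.64
Sum of the 3 distinct covariances = 3 × 0.083 = 0.249
Var(T) = Σσ²ᵢ + 2·Σcov = 2.64 + 2 × 0.249 = 3.138
α = (3/2)·(1 − 2.64/3.138) = 0.238

α = 0.238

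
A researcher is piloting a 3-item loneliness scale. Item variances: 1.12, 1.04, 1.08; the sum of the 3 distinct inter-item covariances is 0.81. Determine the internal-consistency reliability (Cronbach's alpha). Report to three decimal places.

Cronbach's alpha = 0.500

Σσᵢ² = 1.12 + 1.04 + 1.08 = 3.24
Sum of distinct covariances = 0.81
Var(T) = Σσᵢ² + 2·Σcov = 3.24 + 2 × 0.81 = 4.86
α = (3/2)·(1 − 3.24/4.86) = 0.500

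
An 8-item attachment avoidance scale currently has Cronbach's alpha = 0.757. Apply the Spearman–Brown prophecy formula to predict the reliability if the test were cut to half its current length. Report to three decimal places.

Length factor m = 1/2
α' = m·α / (1 − (1−m)·α)
   = 1/2 × 0.757 / (1 − (1 − 1/2) × 0.757)
   = 0.3785 / 0.6215 = 0.609

predicted reliability = 0.609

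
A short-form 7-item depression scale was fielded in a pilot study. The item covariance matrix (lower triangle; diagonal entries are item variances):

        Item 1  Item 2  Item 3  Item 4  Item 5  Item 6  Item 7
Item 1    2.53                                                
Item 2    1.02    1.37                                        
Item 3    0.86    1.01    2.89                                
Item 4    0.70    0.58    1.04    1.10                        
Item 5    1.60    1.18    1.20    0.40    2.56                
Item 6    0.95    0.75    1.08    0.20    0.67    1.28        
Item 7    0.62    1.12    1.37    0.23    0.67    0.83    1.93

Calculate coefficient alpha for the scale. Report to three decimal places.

sum of item variances = 2.53 + 1.37 + 2.89 + 1.10 + 2.56 + 1.28 + 1.93 = 13.66
Sum of the distinct covariances = 18.08
total variance = 13.66 + 2 × 18.08 = 49.82
α = (k/(k−1))·(1 − sum of item variances/total variance) = (7/6)·(1 − 13.66/49.82) = 0.847

coefficient alpha = 0.847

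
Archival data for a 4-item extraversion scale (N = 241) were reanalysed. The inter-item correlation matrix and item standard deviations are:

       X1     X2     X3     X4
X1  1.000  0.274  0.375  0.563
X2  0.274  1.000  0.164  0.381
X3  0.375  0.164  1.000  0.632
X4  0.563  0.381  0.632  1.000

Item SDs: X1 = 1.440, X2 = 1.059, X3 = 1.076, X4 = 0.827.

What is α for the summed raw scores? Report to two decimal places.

Σσ²ᵢ = 1.440² + 1.059² + 1.076² + 0.827² = 5.0368
Covariances σ_ij = r_ij · s_i · s_j:
  σ(X1,X2) = 0.274 × 1.440 × 1.059 = 0.4178
  σ(X1,X3) = 0.375 × 1.440 × 1.076 = 0.5810
  σ(X1,X4) = 0.563 × 1.440 × 0.827 = 0.6705
  σ(X2,X3) = 0.164 × 1.059 × 1.076 = 0.1869
  σ(X2,X4) = 0.381 × 1.059 × 0.827 = 0.3337
  σ(X3,X4) = 0.632 × 1.076 × 0.827 = 0.5624
σ²_T = Σσ²ᵢ + 2·Σσ_ij = 5.0368 + 2 × 2.7523 = 10.5414
α = (4/3)·(1 − 5.0368/10.5414) = 0.70

α = 0.70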